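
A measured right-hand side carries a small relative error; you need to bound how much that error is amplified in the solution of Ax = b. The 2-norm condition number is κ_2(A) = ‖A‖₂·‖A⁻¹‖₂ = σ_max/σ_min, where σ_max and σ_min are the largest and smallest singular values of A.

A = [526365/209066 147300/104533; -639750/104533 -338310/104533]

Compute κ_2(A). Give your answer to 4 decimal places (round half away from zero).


AᵀA = [11326511025/258630724 1510062750/64657681; 1510062750/64657681 805626900/64657681]; tr = 50342625/894916, det = 50625/223729
char-poly roots: 225/4 and 900/223729
so κ_2 = √((225/4) / (900/223729)) = 118.2500

118.2500


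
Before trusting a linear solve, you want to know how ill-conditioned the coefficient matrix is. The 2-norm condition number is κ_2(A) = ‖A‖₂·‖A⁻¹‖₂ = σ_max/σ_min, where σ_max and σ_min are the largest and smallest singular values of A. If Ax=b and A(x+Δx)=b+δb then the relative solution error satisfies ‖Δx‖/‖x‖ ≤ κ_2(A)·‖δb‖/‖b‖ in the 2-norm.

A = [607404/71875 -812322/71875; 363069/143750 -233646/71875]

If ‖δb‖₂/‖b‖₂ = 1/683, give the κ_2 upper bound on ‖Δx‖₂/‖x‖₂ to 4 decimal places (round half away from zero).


0.2947

AᵀA = [2572124121/33062500 -857315907/8265625; -857315907/8265625 1143131976/8265625]; tr = 285786081/1322500, det = 9529569/8265625
λ_max, λ_min = (285786081/1322500 ± √81665618266136961/1749006250000)/2 = 21609/100, 1764/330625
κ = σ_max/σ_min = (147/10)/(42/575) = 201.2500
κ_2(A)·‖δb‖/‖b‖ = 0.2947


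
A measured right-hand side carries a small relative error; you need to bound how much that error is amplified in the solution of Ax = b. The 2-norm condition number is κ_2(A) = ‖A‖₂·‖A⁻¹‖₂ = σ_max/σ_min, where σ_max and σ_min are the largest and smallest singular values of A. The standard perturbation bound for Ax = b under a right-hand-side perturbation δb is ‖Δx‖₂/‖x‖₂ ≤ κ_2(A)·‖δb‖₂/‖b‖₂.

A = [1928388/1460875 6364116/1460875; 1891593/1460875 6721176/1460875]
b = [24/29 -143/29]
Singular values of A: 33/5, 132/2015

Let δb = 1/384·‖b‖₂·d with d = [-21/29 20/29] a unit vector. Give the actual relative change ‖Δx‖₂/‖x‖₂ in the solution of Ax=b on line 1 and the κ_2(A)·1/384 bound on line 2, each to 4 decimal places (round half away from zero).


from the listed singular values, σ₁ = 33/5, σ_n = 132/2015
κ_2(A) = (33/5) / (132/2015) = 100.7500
perturbation bound = 100.7500·1/384 = 0.2624
solve Ax = b  →  x = [58.4909 -17.5333]
‖b‖ = 5.0000, ‖x‖ = 61.0623
δb = ε·‖b‖·d = [-0.0094 0.0090]; solving A·Δx = δb gives ‖Δx‖ = 0.1988
relative error = 0.0033
tightness: 0.0033 against a bound of 0.2624 (unrounded ratio ≈ 0.0124)

0.0033
0.2624


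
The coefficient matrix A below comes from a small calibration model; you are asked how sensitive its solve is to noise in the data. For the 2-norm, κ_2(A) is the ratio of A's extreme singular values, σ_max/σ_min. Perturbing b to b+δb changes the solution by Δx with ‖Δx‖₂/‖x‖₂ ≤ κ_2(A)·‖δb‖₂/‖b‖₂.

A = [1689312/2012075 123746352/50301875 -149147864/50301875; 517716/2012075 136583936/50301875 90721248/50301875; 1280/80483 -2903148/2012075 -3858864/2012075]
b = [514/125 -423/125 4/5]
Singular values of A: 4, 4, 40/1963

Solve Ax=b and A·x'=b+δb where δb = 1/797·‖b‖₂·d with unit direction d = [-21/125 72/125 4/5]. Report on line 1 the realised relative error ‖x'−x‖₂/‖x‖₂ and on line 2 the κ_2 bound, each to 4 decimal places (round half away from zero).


0.0034
0.2463

from the listed singular values, σ₁ = 4, σ_n = 40/1963
κ_2(A) = 4 / (40/1963) = 196.3000
perturbation bound = 196.3000·1/797 = 0.2463
solve Ax = b  →  x = [-95.5915 17.2215 -14.1661]
2-norm of b is 5.3852; of x, 98.1580
re-solving with b+δb shifts x by Δx of norm 0.3316
relative error = 0.0034
realised/bound (from unrounded values) ≈ 0.0137


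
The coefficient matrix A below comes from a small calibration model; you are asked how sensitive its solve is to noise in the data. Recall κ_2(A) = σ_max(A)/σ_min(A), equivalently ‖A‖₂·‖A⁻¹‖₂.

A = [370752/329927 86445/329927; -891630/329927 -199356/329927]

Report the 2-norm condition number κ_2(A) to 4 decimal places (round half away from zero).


AᵀA = [5517521316/644093641 1241428680/644093641; 1241428680/644093641 279381969/644093641]; tr = 3448485/383161, det = 324/383161
solving λ² − 3448485/383161·λ + 324/383161 = 0 gives λ = 9, 36/383161
κ_2(A) = √(λ_max/λ_min) = √(9 / (36/383161)) = 309.5000

309.5000


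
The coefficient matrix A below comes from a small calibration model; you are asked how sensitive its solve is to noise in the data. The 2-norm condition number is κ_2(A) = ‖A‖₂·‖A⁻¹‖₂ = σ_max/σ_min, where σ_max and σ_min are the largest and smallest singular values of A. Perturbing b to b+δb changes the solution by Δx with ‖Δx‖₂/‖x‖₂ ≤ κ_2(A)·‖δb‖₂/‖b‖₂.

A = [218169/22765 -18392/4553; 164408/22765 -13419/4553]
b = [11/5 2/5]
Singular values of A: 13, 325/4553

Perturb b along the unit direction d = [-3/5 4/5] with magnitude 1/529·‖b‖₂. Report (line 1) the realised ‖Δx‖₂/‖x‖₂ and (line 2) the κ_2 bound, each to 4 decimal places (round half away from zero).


0.0042
0.3443

from the listed singular values, σ₁ = 13, σ_n = 325/4553
κ = σ_max/σ_min = 13/(325/4553) = 182.1200
worst-case relative error ≤ 182.1200 × 1/529 = 0.3443
solve Ax = b  →  x = [-5.2462 -12.9908]
2-norm of b is 2.2361; of x, 14.0101
Δx = A⁻¹·δb where δb = 1/529·2.2361·d; ‖Δx‖ = 0.0592
realised ‖Δx‖/‖x‖ = 0.0042
tightness: 0.0042 against a bound of 0.3443 (unrounded ratio ≈ 0.0123)


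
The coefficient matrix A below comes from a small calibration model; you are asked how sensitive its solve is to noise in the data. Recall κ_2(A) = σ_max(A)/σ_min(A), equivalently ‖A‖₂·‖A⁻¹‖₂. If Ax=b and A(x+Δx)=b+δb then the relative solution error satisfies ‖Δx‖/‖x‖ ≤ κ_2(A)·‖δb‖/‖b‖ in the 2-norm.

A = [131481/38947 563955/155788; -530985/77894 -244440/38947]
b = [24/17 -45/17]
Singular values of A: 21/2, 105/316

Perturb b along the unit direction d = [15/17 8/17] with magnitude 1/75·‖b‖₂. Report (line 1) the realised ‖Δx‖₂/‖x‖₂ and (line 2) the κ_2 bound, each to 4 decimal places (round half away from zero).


largest singular value 21/2, smallest 105/316
κ_2(A) = (21/2) / (105/316) = 31.6000
κ_2(A)·‖δb‖/‖b‖ = 0.4213
solve Ax = b  →  x = [0.2069 0.1970]
‖b‖ = 3.0000, ‖x‖ = 0.2857
re-solving with b+δb shifts x by Δx of norm 0.1204
dividing the unrounded norms, ‖Δx‖/‖x‖ = 0.4213
tightness: 0.4213 against a bound of 0.4213; the bound is attained (ratio 1)

0.4213
0.4213


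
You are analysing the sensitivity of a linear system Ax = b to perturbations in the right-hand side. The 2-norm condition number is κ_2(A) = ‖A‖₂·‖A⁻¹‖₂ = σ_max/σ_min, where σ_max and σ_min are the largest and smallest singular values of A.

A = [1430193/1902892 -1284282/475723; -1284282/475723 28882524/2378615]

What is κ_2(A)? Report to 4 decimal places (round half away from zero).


88.4375

form AᵀA = [16915845393/2154073744 -46864092321/1346296090; -46864092321/1346296090 520782093396/3365740225] with trace 5208453081/32035600 and determinant 6765201/2002225
λ_max, λ_min = (5208453081/32035600 ± √27114112951496434161/1026279667360000)/2 = 2601/16, 41616/2002225
σ_max=√(2601/16)=(51/4), σ_min=√(41616/2002225)=(204/1415) → κ = 88.4375


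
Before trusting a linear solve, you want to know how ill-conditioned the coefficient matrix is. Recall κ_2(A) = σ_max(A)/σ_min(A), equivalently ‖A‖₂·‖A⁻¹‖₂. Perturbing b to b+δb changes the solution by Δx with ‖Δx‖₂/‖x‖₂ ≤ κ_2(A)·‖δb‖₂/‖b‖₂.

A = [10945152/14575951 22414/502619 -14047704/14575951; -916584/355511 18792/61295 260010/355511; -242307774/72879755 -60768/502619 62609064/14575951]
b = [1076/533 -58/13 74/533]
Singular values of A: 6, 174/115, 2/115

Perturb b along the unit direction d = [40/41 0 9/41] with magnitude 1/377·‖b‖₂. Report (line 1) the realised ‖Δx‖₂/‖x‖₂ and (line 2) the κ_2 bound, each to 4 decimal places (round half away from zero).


0.0065
0.9151

from the listed singular values, σ₁ = 6, σ_n = 2/115
condition number: 6 ÷ (2/115) = 345.0000
κ_2(A)·‖δb‖/‖b‖ = 0.9151
solve Ax = b  →  x = [20.3776 111.6148 18.9470]
2-norm of b is 4.8990; of x, 115.0309
with δb = [0.0127 0.0000 0.0029], A·Δx = δb → ‖Δx‖ = 0.7472
relative error = 0.0065
tightness: 0.0065 against a bound of 0.9151 (unrounded ratio ≈ 0.0071)


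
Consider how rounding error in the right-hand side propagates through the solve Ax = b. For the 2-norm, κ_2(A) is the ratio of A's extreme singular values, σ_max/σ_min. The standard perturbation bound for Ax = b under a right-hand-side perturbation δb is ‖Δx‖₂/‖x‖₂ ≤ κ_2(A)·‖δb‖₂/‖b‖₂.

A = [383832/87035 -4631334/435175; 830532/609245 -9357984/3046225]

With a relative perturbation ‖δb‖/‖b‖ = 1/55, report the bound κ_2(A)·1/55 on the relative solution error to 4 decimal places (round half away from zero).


2.7267

M = AᵀA = [316352264400/14847178801 -759017284560/14847178801; -759017284560/14847178801 1821736545444/14847178801]. tr(M)=12651413076/87853129, det(M)=81000000/87853129
solving λ² − 12651413076/87853129·λ + 81000000/87853129 = 0 gives λ = 144, 562500/87853129
σ_max=√144=12, σ_min=√(562500/87853129)=(750/9373) → κ = 149.9680
κ_2(A)·‖δb‖/‖b‖ = 2.7267


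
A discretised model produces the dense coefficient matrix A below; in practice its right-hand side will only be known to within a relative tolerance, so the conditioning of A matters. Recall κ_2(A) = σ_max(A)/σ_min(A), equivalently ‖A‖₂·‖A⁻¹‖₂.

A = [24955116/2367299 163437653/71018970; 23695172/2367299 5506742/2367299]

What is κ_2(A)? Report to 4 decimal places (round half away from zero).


149.3250

AᵀA = [1408108193440/6663620161 1584047077858/33318100805; 1584047077858/33318100805 64213618462849/5997258144900]; tr = 792094582129/3567672900, det = 1971537604/891918225
char-poly roots: 22201/100 and 355216/35676729
κ_2(A) = √(λ_max/λ_min) = √((22201/100) / (355216/35676729)) = 149.3250


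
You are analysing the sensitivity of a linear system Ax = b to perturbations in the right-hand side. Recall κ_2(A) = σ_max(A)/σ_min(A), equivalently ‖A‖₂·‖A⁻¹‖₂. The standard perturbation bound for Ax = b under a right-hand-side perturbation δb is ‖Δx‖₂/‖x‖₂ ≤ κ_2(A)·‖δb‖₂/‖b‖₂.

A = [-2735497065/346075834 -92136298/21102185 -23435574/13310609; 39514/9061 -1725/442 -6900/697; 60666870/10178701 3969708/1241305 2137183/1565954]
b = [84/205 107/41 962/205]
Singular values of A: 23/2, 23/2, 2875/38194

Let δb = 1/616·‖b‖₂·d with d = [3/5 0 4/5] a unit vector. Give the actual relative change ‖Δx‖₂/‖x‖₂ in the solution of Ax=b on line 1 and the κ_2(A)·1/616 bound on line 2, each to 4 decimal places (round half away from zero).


from the listed singular values, σ₁ = 23/2, σ_n = 2875/38194
condition number: (23/2) ÷ (2875/38194) = 152.7760
worst-case relative error ≤ 152.7760 × 1/616 = 0.2480
solve Ax = b  →  x = [18.3060 -43.2562 24.8534]
‖b‖₂ = 5.3852 and ‖x‖₂ = 53.1404
with δb = [0.0052 0.0000 0.0070], A·Δx = δb → ‖Δx‖ = 0.1161
dividing the unrounded norms, ‖Δx‖/‖x‖ = 0.0022
tightness: 0.0022 against a bound of 0.2480 (unrounded ratio ≈ 0.0088)

0.0022
0.2480


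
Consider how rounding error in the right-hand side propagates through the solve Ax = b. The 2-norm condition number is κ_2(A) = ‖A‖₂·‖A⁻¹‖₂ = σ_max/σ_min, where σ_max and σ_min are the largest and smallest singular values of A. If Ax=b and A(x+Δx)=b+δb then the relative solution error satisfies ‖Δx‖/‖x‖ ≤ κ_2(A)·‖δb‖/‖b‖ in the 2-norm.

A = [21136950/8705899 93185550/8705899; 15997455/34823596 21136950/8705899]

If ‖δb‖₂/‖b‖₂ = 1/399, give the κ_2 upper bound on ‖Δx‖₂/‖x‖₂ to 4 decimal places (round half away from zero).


AᵀA = [4404669275025/721405614736 2444012686125/90175701842; 2444012686125/90175701842 5431479705000/45087850921]; tr = 54317873025/429152656, det = 102515625/107288164
char-poly roots: 2025/16 and 202500/26822041
κ = σ_max/σ_min = (45/4)/(450/5179) = 129.4750
κ_2(A)·‖δb‖/‖b‖ = 0.3245

0.3245


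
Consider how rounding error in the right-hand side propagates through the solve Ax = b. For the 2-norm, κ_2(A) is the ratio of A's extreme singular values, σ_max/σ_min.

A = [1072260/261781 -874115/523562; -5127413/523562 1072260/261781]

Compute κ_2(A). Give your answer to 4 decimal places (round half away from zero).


309.8000

AᵀA = [182777101201/1621995076 -19039048560/405498769; -19039048560/405498769 31733982625/1621995076]; tr = 634648177/4798802, det = 6996025/38390416
solving λ² − 634648177/4798802·λ + 6996025/38390416 = 0 gives λ = 529/4, 13225/9597604
σ_max=√(529/4)=(23/2), σ_min=√(13225/9597604)=(115/3098) → κ = 309.8000


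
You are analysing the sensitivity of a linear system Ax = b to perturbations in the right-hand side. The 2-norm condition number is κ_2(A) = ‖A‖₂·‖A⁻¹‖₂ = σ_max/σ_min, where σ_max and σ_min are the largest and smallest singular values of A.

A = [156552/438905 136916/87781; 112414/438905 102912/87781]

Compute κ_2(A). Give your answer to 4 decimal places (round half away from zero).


AᵀA = [1485817444/7705503961 6600644640/7705503961; 6600644640/7705503961 29336870800/7705503961]; tr = 18335924/4583881, det = 1600/4583881
solving λ² − 18335924/4583881·λ + 1600/4583881 = 0 gives λ = 4, 400/4583881
κ = σ_max/σ_min = 2/(20/2141) = 214.1000

214.1000


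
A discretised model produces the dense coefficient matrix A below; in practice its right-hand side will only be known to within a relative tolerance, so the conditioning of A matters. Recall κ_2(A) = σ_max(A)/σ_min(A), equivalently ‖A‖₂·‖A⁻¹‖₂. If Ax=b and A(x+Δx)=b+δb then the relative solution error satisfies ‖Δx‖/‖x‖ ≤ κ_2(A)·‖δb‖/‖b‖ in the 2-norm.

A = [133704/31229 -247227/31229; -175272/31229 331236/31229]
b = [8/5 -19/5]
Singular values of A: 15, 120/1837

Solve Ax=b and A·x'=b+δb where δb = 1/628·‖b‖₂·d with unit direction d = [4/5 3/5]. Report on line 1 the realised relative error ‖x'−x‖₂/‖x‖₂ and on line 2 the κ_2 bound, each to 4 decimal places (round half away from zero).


σ_max = 15, σ_min = 120/1837
condition number: 15 ÷ (120/1837) = 229.6250
worst-case relative error ≤ 229.6250 × 1/628 = 0.3656
solve Ax = b  →  x = [-13.3819 -7.4392]
‖b‖₂ = 4.1231 and ‖x‖₂ = 15.3107
Δx = A⁻¹·δb where δb = 1/628·4.1231·d; ‖Δx‖ = 0.1005
relative error = 0.0066
tightness: 0.0066 against a bound of 0.3656 (unrounded ratio ≈ 0.0180)

0.0066
0.3656


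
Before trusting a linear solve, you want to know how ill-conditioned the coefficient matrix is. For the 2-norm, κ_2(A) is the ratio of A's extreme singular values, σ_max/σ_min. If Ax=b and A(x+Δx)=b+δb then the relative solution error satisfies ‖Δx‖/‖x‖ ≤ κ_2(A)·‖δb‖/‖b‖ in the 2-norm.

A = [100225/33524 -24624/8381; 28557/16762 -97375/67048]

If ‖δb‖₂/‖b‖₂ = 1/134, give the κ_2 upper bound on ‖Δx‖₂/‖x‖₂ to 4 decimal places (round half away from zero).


0.2537

AᵀA = [46045189/3888784 -43780275/3888784; -43780275/3888784 167085601/15555136]; tr = 417677/18496, det = 130321/295936
eigenvalues of AᵀA: λ = (tr ± √(tr²−4·det))/2 = 361/16, 361/18496
so κ_2 = √((361/16) / (361/18496)) = 34.0000
κ_2(A)·‖δb‖/‖b‖ = 0.2537


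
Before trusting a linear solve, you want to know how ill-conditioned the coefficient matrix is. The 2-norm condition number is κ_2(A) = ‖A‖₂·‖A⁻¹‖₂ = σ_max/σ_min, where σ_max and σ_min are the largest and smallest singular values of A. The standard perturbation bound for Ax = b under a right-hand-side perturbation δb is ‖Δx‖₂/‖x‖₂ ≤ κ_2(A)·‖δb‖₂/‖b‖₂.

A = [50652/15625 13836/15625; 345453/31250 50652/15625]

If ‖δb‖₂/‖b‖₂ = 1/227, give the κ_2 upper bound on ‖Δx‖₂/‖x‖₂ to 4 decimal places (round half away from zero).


form AᵀA = [207360441/1562500 15119622/390625; 15119622/390625 4411296/390625] with trace 360009/2500 and determinant 324/625
char-poly roots: 144 and 9/2500
so κ_2 = √(144 / (9/2500)) = 200.0000
κ_2(A)·‖δb‖/‖b‖ = 0.8811

0.8811


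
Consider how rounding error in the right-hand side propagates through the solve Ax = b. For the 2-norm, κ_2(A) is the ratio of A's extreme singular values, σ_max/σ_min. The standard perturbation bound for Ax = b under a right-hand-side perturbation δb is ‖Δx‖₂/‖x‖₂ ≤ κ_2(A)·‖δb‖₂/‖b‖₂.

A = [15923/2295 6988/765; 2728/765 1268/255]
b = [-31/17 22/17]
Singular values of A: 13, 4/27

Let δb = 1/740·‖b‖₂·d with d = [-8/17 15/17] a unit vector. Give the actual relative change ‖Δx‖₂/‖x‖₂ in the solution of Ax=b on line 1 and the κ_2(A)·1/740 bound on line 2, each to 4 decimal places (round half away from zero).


largest singular value 13, smallest 4/27
κ_2(A) = 13 / (4/27) = 87.7500
perturbation bound = 87.7500·1/740 = 0.1186
solve Ax = b  →  x = [-10.8462 8.0385]
‖b‖ = 2.2361, ‖x‖ = 13.5002
with δb = [-0.0014 0.0027], A·Δx = δb → ‖Δx‖ = 0.0204
realised ‖Δx‖/‖x‖ = 0.0015
so the bound overstates the realised error by a factor of ≈ 78.4873 (computed from the unrounded values)

0.0015
0.1186


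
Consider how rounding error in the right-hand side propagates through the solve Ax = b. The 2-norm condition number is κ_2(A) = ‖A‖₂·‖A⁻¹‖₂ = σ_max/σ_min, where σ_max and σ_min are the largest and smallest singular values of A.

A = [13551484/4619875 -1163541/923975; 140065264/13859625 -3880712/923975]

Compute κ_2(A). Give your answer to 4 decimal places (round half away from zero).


form AᵀA = [34033700234896/307342728225 -945369716036/20489515215; -945369716036/20489515215 26262005257/1365967681] with trace 236347049809/1818596025 and determinant 33362176/202066225
solving λ² − 236347049809/1818596025·λ + 33362176/202066225 = 0 gives λ = 3249/25, 92416/72743841
σ_max=√(3249/25)=(57/5), σ_min=√(92416/72743841)=(304/8529) → κ = 319.8375

319.8375


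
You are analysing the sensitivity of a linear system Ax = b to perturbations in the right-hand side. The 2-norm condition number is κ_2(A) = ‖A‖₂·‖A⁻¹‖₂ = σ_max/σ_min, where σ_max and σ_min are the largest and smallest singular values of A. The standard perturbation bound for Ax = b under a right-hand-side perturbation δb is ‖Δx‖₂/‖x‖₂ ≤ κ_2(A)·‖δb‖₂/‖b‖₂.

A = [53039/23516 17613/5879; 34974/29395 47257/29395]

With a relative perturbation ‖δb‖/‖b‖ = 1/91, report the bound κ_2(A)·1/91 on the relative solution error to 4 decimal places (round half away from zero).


form AᵀA = [89899278841/13825056400 29965462947/3456264100; 29965462947/3456264100 9988668274/864066025] with trace 9988718849/553002256 and determinant 2088025/553002256
λ_max, λ_min = (9988718849/553002256 ± √99769885514225547201/305811495141089536)/2 = 289/16, 7225/34562641
κ_2(A) = √(λ_max/λ_min) = √((289/16) / (7225/34562641)) = 293.9500
bound on ‖Δx‖/‖x‖: κ·ε = 293.9500·1/91 = 3.2302

3.2302


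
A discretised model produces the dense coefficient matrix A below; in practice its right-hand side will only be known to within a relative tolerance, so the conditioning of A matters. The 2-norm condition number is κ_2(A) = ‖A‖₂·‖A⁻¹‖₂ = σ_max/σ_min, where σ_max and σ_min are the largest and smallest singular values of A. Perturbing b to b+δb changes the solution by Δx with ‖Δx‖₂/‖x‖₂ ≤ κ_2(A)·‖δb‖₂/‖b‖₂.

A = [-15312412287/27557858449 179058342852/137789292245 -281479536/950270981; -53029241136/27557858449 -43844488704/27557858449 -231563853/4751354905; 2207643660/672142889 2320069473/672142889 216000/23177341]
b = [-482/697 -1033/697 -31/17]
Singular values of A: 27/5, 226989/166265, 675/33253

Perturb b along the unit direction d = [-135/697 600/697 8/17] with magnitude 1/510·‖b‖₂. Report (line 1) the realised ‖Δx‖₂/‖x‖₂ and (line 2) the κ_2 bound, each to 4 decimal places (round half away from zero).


σ_max = 27/5, σ_min = 675/33253
condition number: (27/5) ÷ (675/33253) = 266.0240
κ_2(A)·‖δb‖/‖b‖ = 0.5216
solve Ax = b  →  x = [16.0514 -15.5428 -95.9635]
‖b‖ = 2.4495, ‖x‖ = 98.5303
Δx = A⁻¹·δb where δb = 1/510·2.4495·d; ‖Δx‖ = 0.2366
relative error = 0.0024
so the bound overstates the realised error by a factor of ≈ 217.2141 (computed from the unrounded values)

0.0024
0.5216


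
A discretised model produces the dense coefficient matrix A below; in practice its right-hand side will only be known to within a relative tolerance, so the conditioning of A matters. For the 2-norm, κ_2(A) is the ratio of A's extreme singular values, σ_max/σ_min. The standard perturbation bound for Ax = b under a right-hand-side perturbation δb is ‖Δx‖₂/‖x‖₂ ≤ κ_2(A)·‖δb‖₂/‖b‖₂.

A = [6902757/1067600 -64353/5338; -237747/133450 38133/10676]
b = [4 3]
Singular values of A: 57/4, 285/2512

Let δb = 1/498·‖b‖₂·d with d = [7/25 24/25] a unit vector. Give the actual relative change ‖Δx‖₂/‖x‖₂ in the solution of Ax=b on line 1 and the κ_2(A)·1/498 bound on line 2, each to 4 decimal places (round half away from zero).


largest singular value 57/4, smallest 285/2512
condition number: (57/4) ÷ (285/2512) = 125.6000
perturbation bound = 125.6000·1/498 = 0.2522
solve Ax = b  →  x = [31.2074 16.4054]
‖b‖ = 5.0000, ‖x‖ = 35.2568
δb = ε·‖b‖·d = [0.0028 0.0096]; solving A·Δx = δb gives ‖Δx‖ = 0.0885
dividing the unrounded norms, ‖Δx‖/‖x‖ = 0.0025
tightness: 0.0025 against a bound of 0.2522 (unrounded ratio ≈ 0.0100)

0.0025
0.2522


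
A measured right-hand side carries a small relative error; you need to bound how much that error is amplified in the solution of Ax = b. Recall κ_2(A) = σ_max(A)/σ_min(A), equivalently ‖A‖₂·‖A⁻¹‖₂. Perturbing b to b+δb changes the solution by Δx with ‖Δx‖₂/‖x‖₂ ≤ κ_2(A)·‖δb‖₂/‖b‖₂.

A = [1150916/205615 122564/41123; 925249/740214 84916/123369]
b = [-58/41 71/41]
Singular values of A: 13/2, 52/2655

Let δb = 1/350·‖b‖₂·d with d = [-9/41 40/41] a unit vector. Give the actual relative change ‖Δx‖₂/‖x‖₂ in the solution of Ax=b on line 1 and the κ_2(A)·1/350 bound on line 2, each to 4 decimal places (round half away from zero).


σ_max = 13/2, σ_min = 52/2655
condition number: (13/2) ÷ (52/2655) = 331.8750
perturbation bound = 331.8750·1/350 = 0.9482
solve Ax = b  →  x = [-48.1900 90.0294]
‖b‖₂ = 2.2361 and ‖x‖₂ = 102.1155
Δx = A⁻¹·δb where δb = 1/350·2.2361·d; ‖Δx‖ = 0.3262
dividing the unrounded norms, ‖Δx‖/‖x‖ = 0.0032
so the bound overstates the realised error by a factor of ≈ 296.8384 (computed from the unrounded values)

0.0032
0.9482


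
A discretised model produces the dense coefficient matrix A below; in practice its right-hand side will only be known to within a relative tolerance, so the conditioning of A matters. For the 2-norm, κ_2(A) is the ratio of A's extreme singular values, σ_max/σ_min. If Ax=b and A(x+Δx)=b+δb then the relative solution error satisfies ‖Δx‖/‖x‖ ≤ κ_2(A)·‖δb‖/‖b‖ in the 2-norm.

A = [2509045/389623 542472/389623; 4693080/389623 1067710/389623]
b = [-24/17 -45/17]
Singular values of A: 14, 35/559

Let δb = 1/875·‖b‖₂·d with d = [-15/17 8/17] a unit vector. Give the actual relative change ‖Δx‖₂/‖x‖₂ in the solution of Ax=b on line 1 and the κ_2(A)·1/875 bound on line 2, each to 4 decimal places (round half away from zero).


from the listed singular values, σ₁ = 14, σ_n = 35/559
κ_2(A) = 14 / (35/559) = 223.6000
perturbation bound = 223.6000·1/875 = 0.2555
solve Ax = b  →  x = [-0.2091 -0.0470]
2-norm of b is 3.0000; of x, 0.2143
re-solving with b+δb shifts x by Δx of norm 0.0548
realised ‖Δx‖/‖x‖ = 0.2555
tightness: 0.2555 against a bound of 0.2555; the bound is attained (ratio 1)

0.2555
0.2555


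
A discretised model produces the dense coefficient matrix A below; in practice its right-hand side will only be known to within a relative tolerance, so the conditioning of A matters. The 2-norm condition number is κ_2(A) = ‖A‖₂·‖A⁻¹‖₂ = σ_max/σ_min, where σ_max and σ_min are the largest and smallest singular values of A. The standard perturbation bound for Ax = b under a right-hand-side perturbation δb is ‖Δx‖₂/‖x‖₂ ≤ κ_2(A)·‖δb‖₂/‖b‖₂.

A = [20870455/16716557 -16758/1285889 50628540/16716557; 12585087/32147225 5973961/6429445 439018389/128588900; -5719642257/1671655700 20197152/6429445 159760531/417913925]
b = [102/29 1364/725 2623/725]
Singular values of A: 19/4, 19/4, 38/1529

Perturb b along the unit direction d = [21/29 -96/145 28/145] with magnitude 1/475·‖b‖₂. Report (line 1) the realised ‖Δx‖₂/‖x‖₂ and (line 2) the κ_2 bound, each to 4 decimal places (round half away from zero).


0.0057
0.4024

σ_max = 19/4, σ_min = 38/1529
κ = σ_max/σ_min = (19/4)/(38/1529) = 191.1250
bound on ‖Δx‖/‖x‖: κ·ε = 191.1250·1/475 = 0.4024
solve Ax = b  →  x = [-51.5499 -57.6933 22.1633]
2-norm of b is 5.3852; of x, 80.4806
δb = ε·‖b‖·d = [0.0082 -0.0075 0.0022]; solving A·Δx = δb gives ‖Δx‖ = 0.4562
dividing the unrounded norms, ‖Δx‖/‖x‖ = 0.0057
realised/bound (from unrounded values) ≈ 0.0141


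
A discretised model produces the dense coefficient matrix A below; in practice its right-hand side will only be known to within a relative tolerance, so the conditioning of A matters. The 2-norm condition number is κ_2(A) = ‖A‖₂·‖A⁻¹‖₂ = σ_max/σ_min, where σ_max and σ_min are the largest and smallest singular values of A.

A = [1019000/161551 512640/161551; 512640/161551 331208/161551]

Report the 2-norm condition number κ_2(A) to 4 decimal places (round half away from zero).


22.3600

M = AᵀA = [4502286400/90307009 2395054080/90307009; 2395054080/90307009 1288922176/90307009]. tr(M)=20038784/312481, det(M)=2560000/312481
λ_max, λ_min = (20038784/312481 ± √398353058758656/97644375361)/2 = 64, 40000/312481
so κ_2 = √(64 / (40000/312481)) = 22.3600


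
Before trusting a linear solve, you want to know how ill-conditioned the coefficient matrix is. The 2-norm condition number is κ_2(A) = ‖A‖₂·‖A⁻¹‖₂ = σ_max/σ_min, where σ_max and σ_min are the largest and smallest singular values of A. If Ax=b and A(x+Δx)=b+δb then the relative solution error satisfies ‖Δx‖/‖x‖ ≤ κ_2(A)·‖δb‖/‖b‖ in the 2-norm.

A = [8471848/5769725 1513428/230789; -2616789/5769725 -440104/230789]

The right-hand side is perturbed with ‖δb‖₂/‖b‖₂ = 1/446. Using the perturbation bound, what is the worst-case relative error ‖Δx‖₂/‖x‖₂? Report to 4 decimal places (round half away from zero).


form AᵀA = [125791669129/53263562521 558927651240/53263562521; 558927651240/53263562521 2484155842000/53263562521] with trace 1552616009/31685641 and determinant 960400/31685641
λ_max, λ_min = (1552616009/31685641 ± √2410494747844622481/1003979845580881)/2 = 49, 19600/31685641
κ_2(A) = √(λ_max/λ_min) = √(49 / (19600/31685641)) = 281.4500
bound on ‖Δx‖/‖x‖: κ·ε = 281.4500·1/446 = 0.6311

0.6311


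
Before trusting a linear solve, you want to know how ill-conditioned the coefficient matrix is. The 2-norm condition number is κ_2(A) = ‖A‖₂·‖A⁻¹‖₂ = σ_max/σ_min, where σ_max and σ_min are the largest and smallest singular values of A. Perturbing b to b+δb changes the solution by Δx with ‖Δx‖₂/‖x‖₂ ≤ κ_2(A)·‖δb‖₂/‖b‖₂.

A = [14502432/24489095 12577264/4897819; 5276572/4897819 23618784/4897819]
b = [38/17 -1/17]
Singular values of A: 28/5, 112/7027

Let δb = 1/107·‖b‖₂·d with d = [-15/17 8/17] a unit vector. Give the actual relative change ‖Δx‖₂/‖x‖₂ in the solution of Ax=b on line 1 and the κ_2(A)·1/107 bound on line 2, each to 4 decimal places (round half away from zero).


0.0104
3.2836

largest singular value 28/5, smallest 112/7027
κ_2(A) = (28/5) / (112/7027) = 351.3500
perturbation bound = 351.3500·1/107 = 3.2836
solve Ax = b  →  x = [122.4608 -27.3706]
2-norm of b is 2.2361; of x, 125.4823
with δb = [-0.0184 0.0098], A·Δx = δb → ‖Δx‖ = 1.3112
realised ‖Δx‖/‖x‖ = 0.0104
realised/bound (from unrounded values) ≈ 0.0032


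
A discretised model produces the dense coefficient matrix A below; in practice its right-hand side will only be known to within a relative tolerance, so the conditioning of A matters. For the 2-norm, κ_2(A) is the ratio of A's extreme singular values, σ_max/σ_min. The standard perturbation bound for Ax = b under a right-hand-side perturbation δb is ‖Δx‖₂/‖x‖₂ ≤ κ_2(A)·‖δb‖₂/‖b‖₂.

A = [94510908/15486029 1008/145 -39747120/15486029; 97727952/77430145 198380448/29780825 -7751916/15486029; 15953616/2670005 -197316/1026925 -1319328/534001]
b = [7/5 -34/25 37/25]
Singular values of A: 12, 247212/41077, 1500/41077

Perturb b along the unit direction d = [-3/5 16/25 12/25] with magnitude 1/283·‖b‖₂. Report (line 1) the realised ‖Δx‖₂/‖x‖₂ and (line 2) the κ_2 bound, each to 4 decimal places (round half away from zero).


from the listed singular values, σ₁ = 12, σ_n = 1500/41077
condition number: 12 ÷ (1500/41077) = 328.6160
bound on ‖Δx‖/‖x‖: κ·ε = 328.6160·1/283 = 1.1612
solve Ax = b  →  x = [-10.2574 -0.1688 -25.3928]
2-norm of b is 2.4495; of x, 27.3868
δb = ε·‖b‖·d = [-0.0052 0.0055 0.0042]; solving A·Δx = δb gives ‖Δx‖ = 0.2370
relative error = 0.0087
realised/bound (from unrounded values) ≈ 0.0075

0.0087
1.1612


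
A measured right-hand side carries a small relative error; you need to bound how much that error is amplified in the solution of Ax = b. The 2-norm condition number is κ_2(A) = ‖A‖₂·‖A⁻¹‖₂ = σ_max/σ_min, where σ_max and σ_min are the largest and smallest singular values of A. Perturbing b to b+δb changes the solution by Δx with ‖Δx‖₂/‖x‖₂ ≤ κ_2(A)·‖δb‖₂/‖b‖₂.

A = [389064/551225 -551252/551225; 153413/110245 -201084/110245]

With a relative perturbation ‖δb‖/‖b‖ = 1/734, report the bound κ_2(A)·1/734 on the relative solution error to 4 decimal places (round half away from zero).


M = AᵀA = [2559721489/1051380625 -3410708652/1051380625; -3410708652/1051380625 4549301536/1051380625]. tr(M)=284360921/42055225, det(M)=456976/42055225
solving λ² − 284360921/42055225·λ + 456976/42055225 = 0 gives λ = 169/25, 2704/1682209
so κ_2 = √((169/25) / (2704/1682209)) = 64.8500
bound on ‖Δx‖/‖x‖: κ·ε = 64.8500·1/734 = 0.0884

0.0884


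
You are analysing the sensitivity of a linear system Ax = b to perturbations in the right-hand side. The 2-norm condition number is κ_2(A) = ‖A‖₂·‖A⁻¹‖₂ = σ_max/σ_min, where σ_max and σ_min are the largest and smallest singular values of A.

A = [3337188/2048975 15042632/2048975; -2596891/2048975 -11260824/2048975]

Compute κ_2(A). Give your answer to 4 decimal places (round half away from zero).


form AᵀA = [715226664529/167931942025 635545787976/33586388405; 635545787976/33586388405 14123477385856/167931942025] with trace 1765461517/19980005 and determinant 312299584/2497500625
char-poly roots: 2209/25 and 141376/99900025
σ_max=√(2209/25)=(47/5), σ_min=√(141376/99900025)=(376/9995) → κ = 249.8750

249.8750


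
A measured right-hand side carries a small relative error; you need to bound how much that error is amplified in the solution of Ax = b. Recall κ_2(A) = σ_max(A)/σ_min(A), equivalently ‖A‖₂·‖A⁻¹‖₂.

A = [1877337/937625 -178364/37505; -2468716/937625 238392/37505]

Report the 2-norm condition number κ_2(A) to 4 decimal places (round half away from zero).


AᵀA = [384758116009/35165625625 -184674296268/7033125125; -184674296268/7033125125 17728892432/281325005]; tr = 15389761361/208080625, det = 218803264/5202015625
λ_max, λ_min = (15389761361/208080625 ± √236837470153340546721/43297546500390625)/2 = 1849/25, 118336/208080625
so κ_2 = √((1849/25) / (118336/208080625)) = 360.6250

360.6250


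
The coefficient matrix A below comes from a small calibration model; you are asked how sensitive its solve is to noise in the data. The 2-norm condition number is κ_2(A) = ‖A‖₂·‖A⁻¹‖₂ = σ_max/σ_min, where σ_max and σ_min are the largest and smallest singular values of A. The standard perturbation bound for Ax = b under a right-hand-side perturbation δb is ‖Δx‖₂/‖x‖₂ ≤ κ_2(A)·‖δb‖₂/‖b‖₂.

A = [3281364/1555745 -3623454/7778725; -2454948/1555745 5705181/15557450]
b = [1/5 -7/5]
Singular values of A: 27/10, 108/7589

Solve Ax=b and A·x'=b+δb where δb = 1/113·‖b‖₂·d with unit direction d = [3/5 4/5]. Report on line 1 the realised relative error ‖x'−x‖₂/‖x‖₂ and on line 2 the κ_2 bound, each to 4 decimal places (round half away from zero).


largest singular value 27/10, smallest 108/7589
κ = σ_max/σ_min = (27/10)/(108/7589) = 189.7250
worst-case relative error ≤ 189.7250 × 1/113 = 1.6790
solve Ax = b  →  x = [-15.0635 -68.6360]
2-norm of b is 1.4142; of x, 70.2695
with δb = [0.0075 0.0100], A·Δx = δb → ‖Δx‖ = 0.8794
realised ‖Δx‖/‖x‖ = 0.0125
tightness: 0.0125 against a bound of 1.6790 (unrounded ratio ≈ 0.0075)

0.0125
1.6790


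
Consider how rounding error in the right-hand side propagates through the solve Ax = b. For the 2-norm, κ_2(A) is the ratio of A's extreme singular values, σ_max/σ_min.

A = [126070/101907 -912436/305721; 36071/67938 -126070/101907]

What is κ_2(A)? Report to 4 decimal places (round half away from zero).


226.1250

M = AᵀA = [445471201/245799684 -801742165/184349763; -801742165/184349763 5772676084/553049289]. tr(M)=160354705/13089924, det(M)=9604/3272481
solving λ² − 160354705/13089924·λ + 9604/3272481 = 0 gives λ = 49/4, 784/3272481
κ = σ_max/σ_min = (7/2)/(28/1809) = 226.1250


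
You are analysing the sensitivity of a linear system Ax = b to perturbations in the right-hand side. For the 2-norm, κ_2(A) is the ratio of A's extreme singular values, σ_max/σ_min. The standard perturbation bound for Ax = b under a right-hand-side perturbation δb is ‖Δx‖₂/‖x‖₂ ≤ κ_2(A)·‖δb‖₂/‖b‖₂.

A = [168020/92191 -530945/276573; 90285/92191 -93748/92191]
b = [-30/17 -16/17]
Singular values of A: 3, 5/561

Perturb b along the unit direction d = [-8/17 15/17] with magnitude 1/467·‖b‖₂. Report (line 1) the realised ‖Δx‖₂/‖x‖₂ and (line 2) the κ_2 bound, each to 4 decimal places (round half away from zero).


σ_max = 3, σ_min = 5/561
κ = σ_max/σ_min = 3/(5/561) = 336.6000
bound on ‖Δx‖/‖x‖: κ·ε = 336.6000·1/467 = 0.7208
solve Ax = b  →  x = [-0.4598 0.4828]
‖b‖ = 2.0000, ‖x‖ = 0.6667
Δx = A⁻¹·δb where δb = 1/467·2.0000·d; ‖Δx‖ = 0.4805
dividing the unrounded norms, ‖Δx‖/‖x‖ = 0.7208
tightness: 0.7208 against a bound of 0.7208; the bound is attained (ratio 1)

0.7208
0.7208


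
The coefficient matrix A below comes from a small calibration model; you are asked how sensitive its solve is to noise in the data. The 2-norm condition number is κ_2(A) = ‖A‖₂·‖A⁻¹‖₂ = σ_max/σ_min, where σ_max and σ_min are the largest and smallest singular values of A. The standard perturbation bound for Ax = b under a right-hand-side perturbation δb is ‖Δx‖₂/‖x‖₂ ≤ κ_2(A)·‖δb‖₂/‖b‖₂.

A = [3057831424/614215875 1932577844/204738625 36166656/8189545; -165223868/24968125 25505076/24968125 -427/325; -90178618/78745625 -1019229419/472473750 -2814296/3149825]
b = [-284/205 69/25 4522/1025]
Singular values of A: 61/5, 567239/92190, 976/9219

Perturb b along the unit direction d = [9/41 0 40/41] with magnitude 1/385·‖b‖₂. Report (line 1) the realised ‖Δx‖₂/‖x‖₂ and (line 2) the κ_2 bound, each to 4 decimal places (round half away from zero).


0.0035
0.2993

σ_max = 61/5, σ_min = 976/9219
κ_2(A) = (61/5) / (976/9219) = 115.2375
κ_2(A)·‖δb‖/‖b‖ = 0.2993
solve Ax = b  →  x = [-9.1153 -11.6120 34.7818]
‖b‖ = 5.3852, ‖x‖ = 37.7850
with δb = [0.0031 0.0000 0.0136], A·Δx = δb → ‖Δx‖ = 0.1321
relative error = 0.0035
realised/bound (from unrounded values) ≈ 0.0117


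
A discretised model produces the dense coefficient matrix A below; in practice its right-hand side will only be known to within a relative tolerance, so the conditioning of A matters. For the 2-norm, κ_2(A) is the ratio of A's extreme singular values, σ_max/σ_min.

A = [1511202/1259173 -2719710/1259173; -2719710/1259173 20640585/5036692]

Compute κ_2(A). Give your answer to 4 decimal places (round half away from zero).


AᵀA = [33496726536/5486216761 -125564931135/10972433522; -125564931135/10972433522 1883677885425/87779468176]; tr = 8372406609/303735184, det = 4862025/75933796
solving λ² − 8372406609/303735184·λ + 4862025/75933796 = 0 gives λ = 441/16, 44100/18983449
κ_2(A) = √(λ_max/λ_min) = √((441/16) / (44100/18983449)) = 108.9250

108.9250


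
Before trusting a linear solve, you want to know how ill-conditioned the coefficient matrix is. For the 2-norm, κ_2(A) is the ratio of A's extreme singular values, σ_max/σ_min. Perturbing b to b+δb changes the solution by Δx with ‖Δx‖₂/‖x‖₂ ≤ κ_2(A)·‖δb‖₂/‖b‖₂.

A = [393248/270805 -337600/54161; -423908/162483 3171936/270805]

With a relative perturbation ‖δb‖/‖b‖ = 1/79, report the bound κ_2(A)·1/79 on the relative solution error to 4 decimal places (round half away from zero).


M = AᵀA = [5884245717136/660018132225 -580963540096/14667069605; -580963540096/14667069605 12910521988096/73335348025]. tr(M)=2904912400/15705369, det(M)=5473632256/9815855625
eigenvalues of AᵀA: λ = (tr ± √(tr²−4·det))/2 = 4624/25, 1183744/392634225
κ_2(A) = √(λ_max/λ_min) = √((4624/25) / (1183744/392634225)) = 247.6875
worst-case relative error ≤ 247.6875 × 1/79 = 3.1353

3.1353


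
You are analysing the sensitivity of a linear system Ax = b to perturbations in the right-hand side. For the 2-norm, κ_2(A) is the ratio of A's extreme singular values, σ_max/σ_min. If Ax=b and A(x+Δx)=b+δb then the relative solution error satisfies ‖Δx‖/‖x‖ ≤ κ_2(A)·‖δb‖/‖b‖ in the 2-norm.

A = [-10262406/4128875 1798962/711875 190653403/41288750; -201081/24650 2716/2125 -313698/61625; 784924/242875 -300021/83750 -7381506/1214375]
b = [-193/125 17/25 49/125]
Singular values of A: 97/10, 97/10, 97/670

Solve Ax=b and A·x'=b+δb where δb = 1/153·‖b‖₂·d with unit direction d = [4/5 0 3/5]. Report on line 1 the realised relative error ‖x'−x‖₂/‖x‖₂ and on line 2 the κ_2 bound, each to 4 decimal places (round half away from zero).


largest singular value 97/10, smallest 97/670
κ_2(A) = (97/10) / (97/670) = 67.0000
perturbation bound = 67.0000·1/153 = 0.4379
solve Ax = b  →  x = [2.3485 6.0461 -2.3791]
‖b‖₂ = 1.7321 and ‖x‖₂ = 6.9088
re-solving with b+δb shifts x by Δx of norm 0.0782
realised ‖Δx‖/‖x‖ = 0.0113
tightness: 0.0113 against a bound of 0.4379 (unrounded ratio ≈ 0.0258)

0.0113
0.4379
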